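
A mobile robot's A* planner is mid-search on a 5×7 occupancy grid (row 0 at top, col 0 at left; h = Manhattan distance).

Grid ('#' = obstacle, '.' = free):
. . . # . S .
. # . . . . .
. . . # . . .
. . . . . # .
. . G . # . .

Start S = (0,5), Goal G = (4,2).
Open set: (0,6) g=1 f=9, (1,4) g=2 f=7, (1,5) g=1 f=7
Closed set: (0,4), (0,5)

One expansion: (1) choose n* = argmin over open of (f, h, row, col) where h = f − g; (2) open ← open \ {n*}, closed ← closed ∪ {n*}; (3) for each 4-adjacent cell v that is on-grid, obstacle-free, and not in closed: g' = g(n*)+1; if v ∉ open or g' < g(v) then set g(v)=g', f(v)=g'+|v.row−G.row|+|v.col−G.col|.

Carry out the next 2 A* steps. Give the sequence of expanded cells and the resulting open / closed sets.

order=[(1,4) → (1,3)]; open=[(0,6) g=1 f=9, (1,2) g=4 f=7, (1,5) g=1 f=7, (2,4) g=3 f=7]; closed=[(0,4), (0,5), (1,3), (1,4)]

step 1: expand (1,4) (f=7, h=5) → closed; open now [(0,6) g=1 f=9, (1,3) g=3 f=7, (1,5) g=1 f=7, (2,4) g=3 f=7]
step 2: expand (1,3) (f=7, h=4) → closed; open now [(0,6) g=1 f=9, (1,2) g=4 f=7, (1,5) g=1 f=7, (2,4) g=3 f=7]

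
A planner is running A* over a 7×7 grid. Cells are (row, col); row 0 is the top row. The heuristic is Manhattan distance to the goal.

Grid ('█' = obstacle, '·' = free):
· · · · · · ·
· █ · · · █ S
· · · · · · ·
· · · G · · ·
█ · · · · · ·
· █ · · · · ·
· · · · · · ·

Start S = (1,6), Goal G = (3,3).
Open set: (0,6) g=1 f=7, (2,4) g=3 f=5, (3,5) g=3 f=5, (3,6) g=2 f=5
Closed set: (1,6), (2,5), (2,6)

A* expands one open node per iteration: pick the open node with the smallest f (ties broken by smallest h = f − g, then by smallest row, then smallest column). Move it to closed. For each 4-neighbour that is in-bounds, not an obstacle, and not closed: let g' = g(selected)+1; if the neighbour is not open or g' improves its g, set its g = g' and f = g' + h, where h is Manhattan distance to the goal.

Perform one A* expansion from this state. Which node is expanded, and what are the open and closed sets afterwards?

step 1: expand (2,4) (f=5, h=2) → closed; open now [(0,6) g=1 f=7, (1,4) g=4 f=7, (2,3) g=4 f=5, (3,4) g=4 f=5, (3,5) g=3 f=5, (3,6) g=2 f=5]

expanded=(2,4); open=[(0,6) g=1 f=7, (1,4) g=4 f=7, (2,3) g=4 f=5, (3,4) g=4 f=5, (3,5) g=3 f=5, (3,6) g=2 f=5]; closed=[(1,6), (2,4), (2,5), (2,6)]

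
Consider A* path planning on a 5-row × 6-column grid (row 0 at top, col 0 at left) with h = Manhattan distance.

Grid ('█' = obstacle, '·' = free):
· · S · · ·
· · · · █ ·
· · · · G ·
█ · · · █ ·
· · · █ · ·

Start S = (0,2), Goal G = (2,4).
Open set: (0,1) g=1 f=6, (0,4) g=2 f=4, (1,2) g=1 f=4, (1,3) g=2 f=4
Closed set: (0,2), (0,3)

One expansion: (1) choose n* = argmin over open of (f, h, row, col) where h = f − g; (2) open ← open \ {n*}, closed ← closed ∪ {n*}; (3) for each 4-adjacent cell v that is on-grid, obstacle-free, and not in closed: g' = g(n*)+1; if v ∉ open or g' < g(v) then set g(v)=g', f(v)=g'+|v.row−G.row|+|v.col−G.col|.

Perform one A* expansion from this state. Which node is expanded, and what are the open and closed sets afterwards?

expanded=(0,4); open=[(0,1) g=1 f=6, (0,5) g=3 f=6, (1,2) g=1 f=4, (1,3) g=2 f=4]; closed=[(0,2), (0,3), (0,4)]

step 1: expand (0,4) (f=4, h=2) → closed; open now [(0,1) g=1 f=6, (0,5) g=3 f=6, (1,2) g=1 f=4, (1,3) g=2 f=4]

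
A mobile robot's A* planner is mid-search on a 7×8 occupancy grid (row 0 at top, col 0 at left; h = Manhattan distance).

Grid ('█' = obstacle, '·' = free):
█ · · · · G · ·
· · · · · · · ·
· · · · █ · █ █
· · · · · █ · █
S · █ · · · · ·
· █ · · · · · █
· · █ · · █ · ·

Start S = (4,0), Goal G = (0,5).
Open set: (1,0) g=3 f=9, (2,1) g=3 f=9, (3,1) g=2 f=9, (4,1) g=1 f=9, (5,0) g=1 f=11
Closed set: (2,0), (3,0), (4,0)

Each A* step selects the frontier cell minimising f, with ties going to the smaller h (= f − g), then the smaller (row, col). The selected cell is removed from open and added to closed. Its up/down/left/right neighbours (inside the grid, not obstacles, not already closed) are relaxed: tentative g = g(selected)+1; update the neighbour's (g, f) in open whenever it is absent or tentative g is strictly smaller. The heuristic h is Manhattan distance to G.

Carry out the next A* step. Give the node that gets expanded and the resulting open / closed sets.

step 1: expand (1,0) (f=9, h=6) → closed; open now [(1,1) g=4 f=9, (2,1) g=3 f=9, (3,1) g=2 f=9, (4,1) g=1 f=9, (5,0) g=1 f=11]

expanded=(1,0); open=[(1,1) g=4 f=9, (2,1) g=3 f=9, (3,1) g=2 f=9, (4,1) g=1 f=9, (5,0) g=1 f=11]; closed=[(1,0), (2,0), (3,0), (4,0)]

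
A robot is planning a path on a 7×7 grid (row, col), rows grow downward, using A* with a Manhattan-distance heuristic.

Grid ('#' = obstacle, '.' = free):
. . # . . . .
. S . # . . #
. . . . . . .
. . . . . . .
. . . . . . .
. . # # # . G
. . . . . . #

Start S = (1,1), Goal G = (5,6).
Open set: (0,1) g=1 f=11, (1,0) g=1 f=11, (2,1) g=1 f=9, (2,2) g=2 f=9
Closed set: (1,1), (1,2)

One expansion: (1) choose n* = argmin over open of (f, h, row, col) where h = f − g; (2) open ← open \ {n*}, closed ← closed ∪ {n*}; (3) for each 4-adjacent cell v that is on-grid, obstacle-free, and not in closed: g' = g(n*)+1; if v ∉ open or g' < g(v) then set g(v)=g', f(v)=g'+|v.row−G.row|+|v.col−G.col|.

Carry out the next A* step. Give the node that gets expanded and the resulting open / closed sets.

expanded=(2,2); open=[(0,1) g=1 f=11, (1,0) g=1 f=11, (2,1) g=1 f=9, (2,3) g=3 f=9, (3,2) g=3 f=9]; closed=[(1,1), (1,2), (2,2)]

step 1: expand (2,2) (f=9, h=7) → closed; open now [(0,1) g=1 f=11, (1,0) g=1 f=11, (2,1) g=1 f=9, (2,3) g=3 f=9, (3,2) g=3 f=9]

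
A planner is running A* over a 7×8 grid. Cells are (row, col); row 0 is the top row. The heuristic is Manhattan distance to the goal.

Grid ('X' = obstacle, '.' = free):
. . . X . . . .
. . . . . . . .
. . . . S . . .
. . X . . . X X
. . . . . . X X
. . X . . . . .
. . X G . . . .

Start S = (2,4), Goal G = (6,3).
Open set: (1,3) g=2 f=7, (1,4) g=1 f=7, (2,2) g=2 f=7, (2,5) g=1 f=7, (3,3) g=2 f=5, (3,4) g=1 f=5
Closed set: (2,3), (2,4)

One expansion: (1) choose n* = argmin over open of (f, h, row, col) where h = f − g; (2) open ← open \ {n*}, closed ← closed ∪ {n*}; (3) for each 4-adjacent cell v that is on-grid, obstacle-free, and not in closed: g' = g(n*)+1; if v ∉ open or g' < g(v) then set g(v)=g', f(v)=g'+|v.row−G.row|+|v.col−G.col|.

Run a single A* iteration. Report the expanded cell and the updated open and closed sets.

expanded=(3,3); open=[(1,3) g=2 f=7, (1,4) g=1 f=7, (2,2) g=2 f=7, (2,5) g=1 f=7, (3,4) g=1 f=5, (4,3) g=3 f=5]; closed=[(2,3), (2,4), (3,3)]

step 1: expand (3,3) (f=5, h=3) → closed; open now [(1,3) g=2 f=7, (1,4) g=1 f=7, (2,2) g=2 f=7, (2,5) g=1 f=7, (3,4) g=1 f=5, (4,3) g=3 f=5]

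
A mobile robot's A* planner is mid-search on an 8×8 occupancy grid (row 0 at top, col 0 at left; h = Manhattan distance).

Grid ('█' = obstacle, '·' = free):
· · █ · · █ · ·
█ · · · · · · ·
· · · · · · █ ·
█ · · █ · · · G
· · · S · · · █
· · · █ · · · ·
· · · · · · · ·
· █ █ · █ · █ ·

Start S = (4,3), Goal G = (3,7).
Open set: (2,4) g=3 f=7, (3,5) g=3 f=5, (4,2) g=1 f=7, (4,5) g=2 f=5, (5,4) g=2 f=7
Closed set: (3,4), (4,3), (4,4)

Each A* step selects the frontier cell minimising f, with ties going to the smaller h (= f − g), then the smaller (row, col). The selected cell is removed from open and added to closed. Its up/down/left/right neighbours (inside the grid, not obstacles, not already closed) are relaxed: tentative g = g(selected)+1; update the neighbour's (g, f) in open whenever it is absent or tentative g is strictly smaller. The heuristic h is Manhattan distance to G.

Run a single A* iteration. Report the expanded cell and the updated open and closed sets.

expanded=(3,5); open=[(2,4) g=3 f=7, (2,5) g=4 f=7, (3,6) g=4 f=5, (4,2) g=1 f=7, (4,5) g=2 f=5, (5,4) g=2 f=7]; closed=[(3,4), (3,5), (4,3), (4,4)]

step 1: expand (3,5) (f=5, h=2) → closed; open now [(2,4) g=3 f=7, (2,5) g=4 f=7, (3,6) g=4 f=5, (4,2) g=1 f=7, (4,5) g=2 f=5, (5,4) g=2 f=7]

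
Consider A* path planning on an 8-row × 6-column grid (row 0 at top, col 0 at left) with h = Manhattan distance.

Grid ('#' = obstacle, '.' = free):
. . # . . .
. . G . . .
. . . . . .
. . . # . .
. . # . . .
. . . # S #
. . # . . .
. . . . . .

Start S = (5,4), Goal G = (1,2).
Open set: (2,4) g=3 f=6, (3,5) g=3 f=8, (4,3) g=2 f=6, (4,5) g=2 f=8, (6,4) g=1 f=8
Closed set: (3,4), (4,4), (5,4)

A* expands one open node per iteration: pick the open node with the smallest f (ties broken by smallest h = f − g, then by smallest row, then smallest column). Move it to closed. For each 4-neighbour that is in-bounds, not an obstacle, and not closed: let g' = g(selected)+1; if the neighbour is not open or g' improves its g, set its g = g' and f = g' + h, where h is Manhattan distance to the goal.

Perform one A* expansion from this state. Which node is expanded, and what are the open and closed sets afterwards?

step 1: expand (2,4) (f=6, h=3) → closed; open now [(1,4) g=4 f=6, (2,3) g=4 f=6, (2,5) g=4 f=8, (3,5) g=3 f=8, (4,3) g=2 f=6, (4,5) g=2 f=8, (6,4) g=1 f=8]

expanded=(2,4); open=[(1,4) g=4 f=6, (2,3) g=4 f=6, (2,5) g=4 f=8, (3,5) g=3 f=8, (4,3) g=2 f=6, (4,5) g=2 f=8, (6,4) g=1 f=8]; closed=[(2,4), (3,4), (4,4), (5,4)]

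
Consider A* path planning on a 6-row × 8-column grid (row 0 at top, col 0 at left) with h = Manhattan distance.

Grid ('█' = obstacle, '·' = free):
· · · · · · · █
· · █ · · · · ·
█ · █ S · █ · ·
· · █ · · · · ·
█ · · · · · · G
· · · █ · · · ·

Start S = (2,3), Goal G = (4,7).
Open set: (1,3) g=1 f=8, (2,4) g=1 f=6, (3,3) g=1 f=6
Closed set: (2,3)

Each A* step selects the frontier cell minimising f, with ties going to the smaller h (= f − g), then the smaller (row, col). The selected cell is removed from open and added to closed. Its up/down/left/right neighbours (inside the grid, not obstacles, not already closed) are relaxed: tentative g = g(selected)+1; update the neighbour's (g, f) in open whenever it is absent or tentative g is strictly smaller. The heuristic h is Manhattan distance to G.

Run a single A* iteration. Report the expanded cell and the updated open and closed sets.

step 1: expand (2,4) (f=6, h=5) → closed; open now [(1,3) g=1 f=8, (1,4) g=2 f=8, (3,3) g=1 f=6, (3,4) g=2 f=6]

expanded=(2,4); open=[(1,3) g=1 f=8, (1,4) g=2 f=8, (3,3) g=1 f=6, (3,4) g=2 f=6]; closed=[(2,3), (2,4)]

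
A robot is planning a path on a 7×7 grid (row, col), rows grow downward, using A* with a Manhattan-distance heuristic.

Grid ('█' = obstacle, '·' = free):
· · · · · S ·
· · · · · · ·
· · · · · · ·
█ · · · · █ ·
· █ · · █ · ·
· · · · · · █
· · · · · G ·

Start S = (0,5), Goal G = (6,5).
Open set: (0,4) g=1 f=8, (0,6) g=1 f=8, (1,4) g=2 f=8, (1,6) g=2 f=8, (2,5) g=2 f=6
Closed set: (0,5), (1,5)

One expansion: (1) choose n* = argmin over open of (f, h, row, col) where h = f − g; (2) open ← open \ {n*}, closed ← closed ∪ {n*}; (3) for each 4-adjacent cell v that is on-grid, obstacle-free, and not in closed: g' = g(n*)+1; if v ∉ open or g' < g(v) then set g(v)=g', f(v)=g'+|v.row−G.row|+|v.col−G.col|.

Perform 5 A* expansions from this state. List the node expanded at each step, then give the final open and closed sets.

order=[(2,5) → (2,4) → (3,4) → (2,6) → (3,6)]; open=[(0,4) g=1 f=8, (0,6) g=1 f=8, (1,4) g=2 f=8, (1,6) g=2 f=8, (2,3) g=4 f=10, (3,3) g=5 f=10, (4,6) g=5 f=8]; closed=[(0,5), (1,5), (2,4), (2,5), (2,6), (3,4), (3,6)]

step 1: expand (2,5) (f=6, h=4) → closed; open now [(0,4) g=1 f=8, (0,6) g=1 f=8, (1,4) g=2 f=8, (1,6) g=2 f=8, (2,4) g=3 f=8, (2,6) g=3 f=8]
step 2: expand (2,4) (f=8, h=5) → closed; open now [(0,4) g=1 f=8, (0,6) g=1 f=8, (1,4) g=2 f=8, (1,6) g=2 f=8, (2,3) g=4 f=10, (2,6) g=3 f=8, (3,4) g=4 f=8]
step 3: expand (3,4) (f=8, h=4) → closed; open now [(0,4) g=1 f=8, (0,6) g=1 f=8, (1,4) g=2 f=8, (1,6) g=2 f=8, (2,3) g=4 f=10, (2,6) g=3 f=8, (3,3) g=5 f=10]
step 4: expand (2,6) (f=8, h=5) → closed; open now [(0,4) g=1 f=8, (0,6) g=1 f=8, (1,4) g=2 f=8, (1,6) g=2 f=8, (2,3) g=4 f=10, (3,3) g=5 f=10, (3,6) g=4 f=8]
step 5: expand (3,6) (f=8, h=4) → closed; open now [(0,4) g=1 f=8, (0,6) g=1 f=8, (1,4) g=2 f=8, (1,6) g=2 f=8, (2,3) g=4 f=10, (3,3) g=5 f=10, (4,6) g=5 f=8]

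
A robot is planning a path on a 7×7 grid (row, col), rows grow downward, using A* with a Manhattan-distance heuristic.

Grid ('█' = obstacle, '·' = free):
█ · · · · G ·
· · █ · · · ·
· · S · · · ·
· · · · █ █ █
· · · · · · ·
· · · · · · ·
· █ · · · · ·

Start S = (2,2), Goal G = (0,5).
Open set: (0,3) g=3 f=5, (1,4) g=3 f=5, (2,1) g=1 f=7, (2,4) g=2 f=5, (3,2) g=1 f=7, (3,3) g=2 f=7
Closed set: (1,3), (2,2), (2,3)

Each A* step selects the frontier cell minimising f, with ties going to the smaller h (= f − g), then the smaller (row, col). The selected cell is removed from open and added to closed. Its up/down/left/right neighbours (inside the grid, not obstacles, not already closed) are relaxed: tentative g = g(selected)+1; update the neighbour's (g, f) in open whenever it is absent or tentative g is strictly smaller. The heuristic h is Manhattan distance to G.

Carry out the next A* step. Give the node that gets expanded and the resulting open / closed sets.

step 1: expand (0,3) (f=5, h=2) → closed; open now [(0,2) g=4 f=7, (0,4) g=4 f=5, (1,4) g=3 f=5, (2,1) g=1 f=7, (2,4) g=2 f=5, (3,2) g=1 f=7, (3,3) g=2 f=7]

expanded=(0,3); open=[(0,2) g=4 f=7, (0,4) g=4 f=5, (1,4) g=3 f=5, (2,1) g=1 f=7, (2,4) g=2 f=5, (3,2) g=1 f=7, (3,3) g=2 f=7]; closed=[(0,3), (1,3), (2,2), (2,3)]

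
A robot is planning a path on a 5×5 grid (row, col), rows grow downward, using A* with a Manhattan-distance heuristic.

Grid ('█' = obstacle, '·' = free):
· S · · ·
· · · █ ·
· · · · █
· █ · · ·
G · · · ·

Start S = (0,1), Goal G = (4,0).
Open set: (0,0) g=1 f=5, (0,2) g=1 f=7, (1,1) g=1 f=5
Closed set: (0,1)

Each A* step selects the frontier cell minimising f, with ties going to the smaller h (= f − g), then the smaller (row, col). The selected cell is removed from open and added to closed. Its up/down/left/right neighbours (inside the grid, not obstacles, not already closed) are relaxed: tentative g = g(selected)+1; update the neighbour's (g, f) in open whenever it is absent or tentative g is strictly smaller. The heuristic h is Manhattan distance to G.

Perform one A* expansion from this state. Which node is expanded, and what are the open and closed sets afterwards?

expanded=(0,0); open=[(0,2) g=1 f=7, (1,0) g=2 f=5, (1,1) g=1 f=5]; closed=[(0,0), (0,1)]

step 1: expand (0,0) (f=5, h=4) → closed; open now [(0,2) g=1 f=7, (1,0) g=2 f=5, (1,1) g=1 f=5]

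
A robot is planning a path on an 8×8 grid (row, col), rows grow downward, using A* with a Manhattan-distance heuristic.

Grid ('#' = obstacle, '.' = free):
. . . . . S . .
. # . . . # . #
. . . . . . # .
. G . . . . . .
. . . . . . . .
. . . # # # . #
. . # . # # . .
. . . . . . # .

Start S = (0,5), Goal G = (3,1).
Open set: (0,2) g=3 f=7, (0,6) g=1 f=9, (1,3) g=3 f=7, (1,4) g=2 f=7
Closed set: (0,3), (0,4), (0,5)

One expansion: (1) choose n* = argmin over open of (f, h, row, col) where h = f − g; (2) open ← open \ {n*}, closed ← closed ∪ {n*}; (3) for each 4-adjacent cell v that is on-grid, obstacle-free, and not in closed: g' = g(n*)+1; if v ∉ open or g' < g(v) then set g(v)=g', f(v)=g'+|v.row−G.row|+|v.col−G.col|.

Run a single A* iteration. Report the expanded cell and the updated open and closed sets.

step 1: expand (0,2) (f=7, h=4) → closed; open now [(0,1) g=4 f=7, (0,6) g=1 f=9, (1,2) g=4 f=7, (1,3) g=3 f=7, (1,4) g=2 f=7]

expanded=(0,2); open=[(0,1) g=4 f=7, (0,6) g=1 f=9, (1,2) g=4 f=7, (1,3) g=3 f=7, (1,4) g=2 f=7]; closed=[(0,2), (0,3), (0,4), (0,5)]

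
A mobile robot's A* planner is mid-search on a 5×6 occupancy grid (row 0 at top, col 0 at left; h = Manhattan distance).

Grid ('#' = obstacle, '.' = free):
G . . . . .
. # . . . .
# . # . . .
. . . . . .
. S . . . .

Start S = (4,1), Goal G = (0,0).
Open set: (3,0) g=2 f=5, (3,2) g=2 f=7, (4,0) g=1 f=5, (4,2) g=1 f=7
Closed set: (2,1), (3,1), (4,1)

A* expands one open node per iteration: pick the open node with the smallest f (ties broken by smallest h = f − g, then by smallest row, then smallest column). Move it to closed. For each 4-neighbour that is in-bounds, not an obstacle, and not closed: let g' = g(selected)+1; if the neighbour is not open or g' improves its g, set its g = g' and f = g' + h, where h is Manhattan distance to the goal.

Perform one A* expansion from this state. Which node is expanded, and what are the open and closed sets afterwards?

expanded=(3,0); open=[(3,2) g=2 f=7, (4,0) g=1 f=5, (4,2) g=1 f=7]; closed=[(2,1), (3,0), (3,1), (4,1)]

step 1: expand (3,0) (f=5, h=3) → closed; open now [(3,2) g=2 f=7, (4,0) g=1 f=5, (4,2) g=1 f=7]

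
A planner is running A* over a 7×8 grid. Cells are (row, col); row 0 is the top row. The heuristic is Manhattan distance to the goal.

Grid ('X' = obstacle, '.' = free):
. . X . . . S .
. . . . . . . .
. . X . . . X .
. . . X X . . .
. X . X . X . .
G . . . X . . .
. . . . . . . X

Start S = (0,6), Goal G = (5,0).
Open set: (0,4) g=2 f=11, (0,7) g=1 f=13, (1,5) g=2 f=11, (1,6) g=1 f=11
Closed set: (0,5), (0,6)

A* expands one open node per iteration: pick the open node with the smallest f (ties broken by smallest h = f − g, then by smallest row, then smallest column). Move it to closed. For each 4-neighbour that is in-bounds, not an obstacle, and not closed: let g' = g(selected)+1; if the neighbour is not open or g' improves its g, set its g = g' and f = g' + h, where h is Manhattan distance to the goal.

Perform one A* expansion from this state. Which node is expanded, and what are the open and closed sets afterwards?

step 1: expand (0,4) (f=11, h=9) → closed; open now [(0,3) g=3 f=11, (0,7) g=1 f=13, (1,4) g=3 f=11, (1,5) g=2 f=11, (1,6) g=1 f=11]

expanded=(0,4); open=[(0,3) g=3 f=11, (0,7) g=1 f=13, (1,4) g=3 f=11, (1,5) g=2 f=11, (1,6) g=1 f=11]; closed=[(0,4), (0,5), (0,6)]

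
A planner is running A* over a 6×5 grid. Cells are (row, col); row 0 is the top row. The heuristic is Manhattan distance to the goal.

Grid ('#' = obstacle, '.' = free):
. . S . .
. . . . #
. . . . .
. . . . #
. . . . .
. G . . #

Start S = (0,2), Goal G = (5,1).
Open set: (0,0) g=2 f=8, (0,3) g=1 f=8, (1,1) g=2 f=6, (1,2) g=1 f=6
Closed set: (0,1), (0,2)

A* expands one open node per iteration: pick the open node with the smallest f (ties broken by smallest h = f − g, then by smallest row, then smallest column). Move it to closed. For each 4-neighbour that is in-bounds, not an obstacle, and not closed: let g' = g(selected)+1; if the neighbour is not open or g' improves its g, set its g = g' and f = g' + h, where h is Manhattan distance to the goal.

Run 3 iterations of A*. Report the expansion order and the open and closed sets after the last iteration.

step 1: expand (1,1) (f=6, h=4) → closed; open now [(0,0) g=2 f=8, (0,3) g=1 f=8, (1,0) g=3 f=8, (1,2) g=1 f=6, (2,1) g=3 f=6]
step 2: expand (2,1) (f=6, h=3) → closed; open now [(0,0) g=2 f=8, (0,3) g=1 f=8, (1,0) g=3 f=8, (1,2) g=1 f=6, (2,0) g=4 f=8, (2,2) g=4 f=8, (3,1) g=4 f=6]
step 3: expand (3,1) (f=6, h=2) → closed; open now [(0,0) g=2 f=8, (0,3) g=1 f=8, (1,0) g=3 f=8, (1,2) g=1 f=6, (2,0) g=4 f=8, (2,2) g=4 f=8, (3,0) g=5 f=8, (3,2) g=5 f=8, (4,1) g=5 f=6]

order=[(1,1) → (2,1) → (3,1)]; open=[(0,0) g=2 f=8, (0,3) g=1 f=8, (1,0) g=3 f=8, (1,2) g=1 f=6, (2,0) g=4 f=8, (2,2) g=4 f=8, (3,0) g=5 f=8, (3,2) g=5 f=8, (4,1) g=5 f=6]; closed=[(0,1), (0,2), (1,1), (2,1), (3,1)]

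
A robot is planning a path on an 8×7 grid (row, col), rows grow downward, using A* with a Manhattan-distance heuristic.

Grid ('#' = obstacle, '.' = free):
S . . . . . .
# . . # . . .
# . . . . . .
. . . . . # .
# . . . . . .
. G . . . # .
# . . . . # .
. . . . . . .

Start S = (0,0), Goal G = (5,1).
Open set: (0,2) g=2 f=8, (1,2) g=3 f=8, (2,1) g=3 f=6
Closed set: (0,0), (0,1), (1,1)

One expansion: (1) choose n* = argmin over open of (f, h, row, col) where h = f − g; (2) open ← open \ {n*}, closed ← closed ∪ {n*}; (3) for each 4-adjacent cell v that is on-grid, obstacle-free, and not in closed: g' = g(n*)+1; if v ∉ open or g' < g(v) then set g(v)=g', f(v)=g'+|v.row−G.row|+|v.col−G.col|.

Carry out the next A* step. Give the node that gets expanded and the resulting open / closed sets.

step 1: expand (2,1) (f=6, h=3) → closed; open now [(0,2) g=2 f=8, (1,2) g=3 f=8, (2,2) g=4 f=8, (3,1) g=4 f=6]

expanded=(2,1); open=[(0,2) g=2 f=8, (1,2) g=3 f=8, (2,2) g=4 f=8, (3,1) g=4 f=6]; closed=[(0,0), (0,1), (1,1), (2,1)]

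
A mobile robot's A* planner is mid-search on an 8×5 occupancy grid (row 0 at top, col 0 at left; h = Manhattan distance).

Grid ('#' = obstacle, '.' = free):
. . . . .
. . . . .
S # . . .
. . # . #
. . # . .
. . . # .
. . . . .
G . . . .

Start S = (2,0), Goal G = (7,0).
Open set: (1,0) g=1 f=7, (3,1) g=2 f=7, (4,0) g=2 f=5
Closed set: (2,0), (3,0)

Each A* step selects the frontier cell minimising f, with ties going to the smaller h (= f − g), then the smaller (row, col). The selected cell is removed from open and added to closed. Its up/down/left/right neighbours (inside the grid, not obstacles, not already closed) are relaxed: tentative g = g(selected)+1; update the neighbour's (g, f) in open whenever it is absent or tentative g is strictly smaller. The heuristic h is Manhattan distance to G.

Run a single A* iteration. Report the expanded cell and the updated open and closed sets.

step 1: expand (4,0) (f=5, h=3) → closed; open now [(1,0) g=1 f=7, (3,1) g=2 f=7, (4,1) g=3 f=7, (5,0) g=3 f=5]

expanded=(4,0); open=[(1,0) g=1 f=7, (3,1) g=2 f=7, (4,1) g=3 f=7, (5,0) g=3 f=5]; closed=[(2,0), (3,0), (4,0)]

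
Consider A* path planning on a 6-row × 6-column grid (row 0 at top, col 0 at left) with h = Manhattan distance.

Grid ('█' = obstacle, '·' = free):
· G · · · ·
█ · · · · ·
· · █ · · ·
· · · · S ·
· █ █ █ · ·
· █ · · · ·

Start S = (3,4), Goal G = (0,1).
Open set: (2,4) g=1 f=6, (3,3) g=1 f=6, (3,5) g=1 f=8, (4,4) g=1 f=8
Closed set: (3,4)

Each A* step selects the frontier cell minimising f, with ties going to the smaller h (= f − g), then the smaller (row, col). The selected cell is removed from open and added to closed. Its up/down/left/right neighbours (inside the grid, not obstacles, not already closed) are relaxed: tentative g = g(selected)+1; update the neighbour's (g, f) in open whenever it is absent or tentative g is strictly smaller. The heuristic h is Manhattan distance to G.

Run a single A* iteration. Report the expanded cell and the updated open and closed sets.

expanded=(2,4); open=[(1,4) g=2 f=6, (2,3) g=2 f=6, (2,5) g=2 f=8, (3,3) g=1 f=6, (3,5) g=1 f=8, (4,4) g=1 f=8]; closed=[(2,4), (3,4)]

step 1: expand (2,4) (f=6, h=5) → closed; open now [(1,4) g=2 f=6, (2,3) g=2 f=6, (2,5) g=2 f=8, (3,3) g=1 f=6, (3,5) g=1 f=8, (4,4) g=1 f=8]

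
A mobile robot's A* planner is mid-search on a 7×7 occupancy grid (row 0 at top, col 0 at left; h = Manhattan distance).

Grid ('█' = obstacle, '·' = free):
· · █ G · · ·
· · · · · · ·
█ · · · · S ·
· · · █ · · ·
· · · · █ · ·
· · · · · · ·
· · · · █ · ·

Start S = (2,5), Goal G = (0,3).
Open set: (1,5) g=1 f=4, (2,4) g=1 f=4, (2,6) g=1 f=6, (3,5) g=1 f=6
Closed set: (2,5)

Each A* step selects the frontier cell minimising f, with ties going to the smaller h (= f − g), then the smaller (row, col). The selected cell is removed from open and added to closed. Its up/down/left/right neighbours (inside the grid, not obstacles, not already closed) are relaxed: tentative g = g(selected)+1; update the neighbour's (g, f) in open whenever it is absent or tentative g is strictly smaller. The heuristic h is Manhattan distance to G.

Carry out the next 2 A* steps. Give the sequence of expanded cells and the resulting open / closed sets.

order=[(1,5) → (0,5)]; open=[(0,4) g=3 f=4, (0,6) g=3 f=6, (1,4) g=2 f=4, (1,6) g=2 f=6, (2,4) g=1 f=4, (2,6) g=1 f=6, (3,5) g=1 f=6]; closed=[(0,5), (1,5), (2,5)]

step 1: expand (1,5) (f=4, h=3) → closed; open now [(0,5) g=2 f=4, (1,4) g=2 f=4, (1,6) g=2 f=6, (2,4) g=1 f=4, (2,6) g=1 f=6, (3,5) g=1 f=6]
step 2: expand (0,5) (f=4, h=2) → closed; open now [(0,4) g=3 f=4, (0,6) g=3 f=6, (1,4) g=2 f=4, (1,6) g=2 f=6, (2,4) g=1 f=4, (2,6) g=1 f=6, (3,5) g=1 f=6]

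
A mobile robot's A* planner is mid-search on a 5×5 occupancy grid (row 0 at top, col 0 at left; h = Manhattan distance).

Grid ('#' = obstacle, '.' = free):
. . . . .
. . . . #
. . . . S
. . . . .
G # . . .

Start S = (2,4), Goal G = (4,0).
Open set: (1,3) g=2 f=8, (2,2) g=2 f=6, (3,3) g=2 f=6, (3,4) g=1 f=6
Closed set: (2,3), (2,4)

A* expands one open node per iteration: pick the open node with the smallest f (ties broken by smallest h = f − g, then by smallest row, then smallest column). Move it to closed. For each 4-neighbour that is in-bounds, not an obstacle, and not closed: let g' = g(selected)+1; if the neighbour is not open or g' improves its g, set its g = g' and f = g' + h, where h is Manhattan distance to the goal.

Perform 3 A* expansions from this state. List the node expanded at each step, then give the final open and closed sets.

order=[(2,2) → (2,1) → (2,0)]; open=[(1,0) g=5 f=8, (1,1) g=4 f=8, (1,2) g=3 f=8, (1,3) g=2 f=8, (3,0) g=5 f=6, (3,1) g=4 f=6, (3,2) g=3 f=6, (3,3) g=2 f=6, (3,4) g=1 f=6]; closed=[(2,0), (2,1), (2,2), (2,3), (2,4)]

step 1: expand (2,2) (f=6, h=4) → closed; open now [(1,2) g=3 f=8, (1,3) g=2 f=8, (2,1) g=3 f=6, (3,2) g=3 f=6, (3,3) g=2 f=6, (3,4) g=1 f=6]
step 2: expand (2,1) (f=6, h=3) → closed; open now [(1,1) g=4 f=8, (1,2) g=3 f=8, (1,3) g=2 f=8, (2,0) g=4 f=6, (3,1) g=4 f=6, (3,2) g=3 f=6, (3,3) g=2 f=6, (3,4) g=1 f=6]
step 3: expand (2,0) (f=6, h=2) → closed; open now [(1,0) g=5 f=8, (1,1) g=4 f=8, (1,2) g=3 f=8, (1,3) g=2 f=8, (3,0) g=5 f=6, (3,1) g=4 f=6, (3,2) g=3 f=6, (3,3) g=2 f=6, (3,4) g=1 f=6]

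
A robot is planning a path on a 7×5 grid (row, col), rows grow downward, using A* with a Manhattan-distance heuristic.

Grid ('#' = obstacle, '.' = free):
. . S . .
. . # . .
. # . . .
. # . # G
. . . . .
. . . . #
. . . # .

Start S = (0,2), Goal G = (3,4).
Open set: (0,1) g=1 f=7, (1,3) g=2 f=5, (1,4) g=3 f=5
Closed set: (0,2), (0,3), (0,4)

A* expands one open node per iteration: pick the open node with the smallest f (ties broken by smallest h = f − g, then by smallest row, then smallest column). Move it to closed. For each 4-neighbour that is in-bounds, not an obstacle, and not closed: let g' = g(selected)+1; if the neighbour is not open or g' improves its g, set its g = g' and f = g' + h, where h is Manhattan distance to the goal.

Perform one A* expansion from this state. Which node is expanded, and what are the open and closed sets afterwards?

step 1: expand (1,4) (f=5, h=2) → closed; open now [(0,1) g=1 f=7, (1,3) g=2 f=5, (2,4) g=4 f=5]

expanded=(1,4); open=[(0,1) g=1 f=7, (1,3) g=2 f=5, (2,4) g=4 f=5]; closed=[(0,2), (0,3), (0,4), (1,4)]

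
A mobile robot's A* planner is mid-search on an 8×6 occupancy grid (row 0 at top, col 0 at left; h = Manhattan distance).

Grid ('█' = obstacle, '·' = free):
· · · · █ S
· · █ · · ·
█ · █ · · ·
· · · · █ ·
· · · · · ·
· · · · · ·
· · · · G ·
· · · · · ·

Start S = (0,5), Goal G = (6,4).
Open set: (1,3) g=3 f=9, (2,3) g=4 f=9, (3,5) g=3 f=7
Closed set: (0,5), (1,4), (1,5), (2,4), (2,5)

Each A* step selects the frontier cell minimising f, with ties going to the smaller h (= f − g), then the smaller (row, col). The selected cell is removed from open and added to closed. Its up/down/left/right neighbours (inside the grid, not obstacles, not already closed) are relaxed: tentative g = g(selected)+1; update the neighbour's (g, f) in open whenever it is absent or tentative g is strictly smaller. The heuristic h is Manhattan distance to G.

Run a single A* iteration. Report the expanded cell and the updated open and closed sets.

step 1: expand (3,5) (f=7, h=4) → closed; open now [(1,3) g=3 f=9, (2,3) g=4 f=9, (4,5) g=4 f=7]

expanded=(3,5); open=[(1,3) g=3 f=9, (2,3) g=4 f=9, (4,5) g=4 f=7]; closed=[(0,5), (1,4), (1,5), (2,4), (2,5), (3,5)]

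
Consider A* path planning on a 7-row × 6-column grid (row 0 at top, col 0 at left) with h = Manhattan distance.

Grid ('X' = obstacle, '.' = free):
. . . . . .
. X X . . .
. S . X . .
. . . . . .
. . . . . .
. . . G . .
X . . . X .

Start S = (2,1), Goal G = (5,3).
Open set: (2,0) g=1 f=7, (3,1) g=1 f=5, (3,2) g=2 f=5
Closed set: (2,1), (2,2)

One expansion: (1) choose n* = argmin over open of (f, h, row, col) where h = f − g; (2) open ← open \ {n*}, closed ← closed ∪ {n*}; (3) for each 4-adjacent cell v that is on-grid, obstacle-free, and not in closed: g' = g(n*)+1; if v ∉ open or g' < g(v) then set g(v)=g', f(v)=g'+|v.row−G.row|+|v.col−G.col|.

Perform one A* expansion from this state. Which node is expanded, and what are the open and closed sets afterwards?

step 1: expand (3,2) (f=5, h=3) → closed; open now [(2,0) g=1 f=7, (3,1) g=1 f=5, (3,3) g=3 f=5, (4,2) g=3 f=5]

expanded=(3,2); open=[(2,0) g=1 f=7, (3,1) g=1 f=5, (3,3) g=3 f=5, (4,2) g=3 f=5]; closed=[(2,1), (2,2), (3,2)]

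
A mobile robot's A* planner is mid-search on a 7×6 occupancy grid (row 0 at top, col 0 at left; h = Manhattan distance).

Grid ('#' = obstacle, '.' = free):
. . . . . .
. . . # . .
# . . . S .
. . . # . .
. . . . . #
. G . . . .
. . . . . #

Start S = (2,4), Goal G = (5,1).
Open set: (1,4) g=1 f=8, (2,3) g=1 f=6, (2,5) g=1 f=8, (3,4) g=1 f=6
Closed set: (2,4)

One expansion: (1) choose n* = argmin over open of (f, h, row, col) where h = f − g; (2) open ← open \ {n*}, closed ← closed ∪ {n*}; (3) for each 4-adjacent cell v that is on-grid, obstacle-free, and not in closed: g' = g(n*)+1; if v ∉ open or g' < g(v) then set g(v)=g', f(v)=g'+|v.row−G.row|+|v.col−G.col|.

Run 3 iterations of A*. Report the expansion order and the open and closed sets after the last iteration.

step 1: expand (2,3) (f=6, h=5) → closed; open now [(1,4) g=1 f=8, (2,2) g=2 f=6, (2,5) g=1 f=8, (3,4) g=1 f=6]
step 2: expand (2,2) (f=6, h=4) → closed; open now [(1,2) g=3 f=8, (1,4) g=1 f=8, (2,1) g=3 f=6, (2,5) g=1 f=8, (3,2) g=3 f=6, (3,4) g=1 f=6]
step 3: expand (2,1) (f=6, h=3) → closed; open now [(1,1) g=4 f=8, (1,2) g=3 f=8, (1,4) g=1 f=8, (2,5) g=1 f=8, (3,1) g=4 f=6, (3,2) g=3 f=6, (3,4) g=1 f=6]

order=[(2,3) → (2,2) → (2,1)]; open=[(1,1) g=4 f=8, (1,2) g=3 f=8, (1,4) g=1 f=8, (2,5) g=1 f=8, (3,1) g=4 f=6, (3,2) g=3 f=6, (3,4) g=1 f=6]; closed=[(2,1), (2,2), (2,3), (2,4)]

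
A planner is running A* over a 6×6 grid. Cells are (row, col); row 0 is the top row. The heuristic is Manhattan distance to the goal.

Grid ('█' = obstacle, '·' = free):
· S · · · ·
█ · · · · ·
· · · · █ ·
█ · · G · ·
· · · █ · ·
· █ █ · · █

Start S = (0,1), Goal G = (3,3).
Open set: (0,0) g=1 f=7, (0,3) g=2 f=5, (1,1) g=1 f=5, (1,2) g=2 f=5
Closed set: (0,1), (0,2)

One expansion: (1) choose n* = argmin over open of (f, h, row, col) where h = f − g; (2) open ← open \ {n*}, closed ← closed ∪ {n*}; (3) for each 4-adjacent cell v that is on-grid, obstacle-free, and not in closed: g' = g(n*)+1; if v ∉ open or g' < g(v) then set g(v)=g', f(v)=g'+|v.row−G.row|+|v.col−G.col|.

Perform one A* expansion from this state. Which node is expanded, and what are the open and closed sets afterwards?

expanded=(0,3); open=[(0,0) g=1 f=7, (0,4) g=3 f=7, (1,1) g=1 f=5, (1,2) g=2 f=5, (1,3) g=3 f=5]; closed=[(0,1), (0,2), (0,3)]

step 1: expand (0,3) (f=5, h=3) → closed; open now [(0,0) g=1 f=7, (0,4) g=3 f=7, (1,1) g=1 f=5, (1,2) g=2 f=5, (1,3) g=3 f=5]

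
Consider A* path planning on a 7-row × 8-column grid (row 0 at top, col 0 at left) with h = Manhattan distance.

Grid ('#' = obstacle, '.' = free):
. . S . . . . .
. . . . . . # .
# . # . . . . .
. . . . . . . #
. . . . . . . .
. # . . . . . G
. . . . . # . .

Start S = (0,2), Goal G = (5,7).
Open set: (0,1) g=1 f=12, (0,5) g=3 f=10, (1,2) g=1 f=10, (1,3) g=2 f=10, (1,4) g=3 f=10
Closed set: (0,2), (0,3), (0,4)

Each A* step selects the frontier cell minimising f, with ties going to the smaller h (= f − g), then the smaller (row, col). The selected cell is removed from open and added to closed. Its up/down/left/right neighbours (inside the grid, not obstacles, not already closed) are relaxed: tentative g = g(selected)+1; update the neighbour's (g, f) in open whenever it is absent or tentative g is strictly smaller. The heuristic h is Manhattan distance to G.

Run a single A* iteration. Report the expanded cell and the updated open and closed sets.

expanded=(0,5); open=[(0,1) g=1 f=12, (0,6) g=4 f=10, (1,2) g=1 f=10, (1,3) g=2 f=10, (1,4) g=3 f=10, (1,5) g=4 f=10]; closed=[(0,2), (0,3), (0,4), (0,5)]

step 1: expand (0,5) (f=10, h=7) → closed; open now [(0,1) g=1 f=12, (0,6) g=4 f=10, (1,2) g=1 f=10, (1,3) g=2 f=10, (1,4) g=3 f=10, (1,5) g=4 f=10]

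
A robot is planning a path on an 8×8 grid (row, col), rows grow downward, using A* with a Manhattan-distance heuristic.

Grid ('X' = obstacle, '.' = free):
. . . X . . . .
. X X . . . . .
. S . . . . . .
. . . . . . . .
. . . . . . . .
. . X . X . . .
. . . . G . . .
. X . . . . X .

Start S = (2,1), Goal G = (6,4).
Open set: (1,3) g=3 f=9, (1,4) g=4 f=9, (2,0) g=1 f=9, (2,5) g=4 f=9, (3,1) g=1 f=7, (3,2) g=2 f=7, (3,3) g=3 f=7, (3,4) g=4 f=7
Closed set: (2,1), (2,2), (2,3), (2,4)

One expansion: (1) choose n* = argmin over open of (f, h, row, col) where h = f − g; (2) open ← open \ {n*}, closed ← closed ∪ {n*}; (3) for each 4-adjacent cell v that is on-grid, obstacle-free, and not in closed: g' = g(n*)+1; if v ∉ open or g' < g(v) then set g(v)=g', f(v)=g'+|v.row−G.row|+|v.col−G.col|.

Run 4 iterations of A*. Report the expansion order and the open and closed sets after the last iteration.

order=[(3,4) → (4,4) → (3,3) → (4,3)]; open=[(1,3) g=3 f=9, (1,4) g=4 f=9, (2,0) g=1 f=9, (2,5) g=4 f=9, (3,1) g=1 f=7, (3,2) g=2 f=7, (3,5) g=5 f=9, (4,2) g=5 f=9, (4,5) g=6 f=9, (5,3) g=5 f=7]; closed=[(2,1), (2,2), (2,3), (2,4), (3,3), (3,4), (4,3), (4,4)]

step 1: expand (3,4) (f=7, h=3) → closed; open now [(1,3) g=3 f=9, (1,4) g=4 f=9, (2,0) g=1 f=9, (2,5) g=4 f=9, (3,1) g=1 f=7, (3,2) g=2 f=7, (3,3) g=3 f=7, (3,5) g=5 f=9, (4,4) g=5 f=7]
step 2: expand (4,4) (f=7, h=2) → closed; open now [(1,3) g=3 f=9, (1,4) g=4 f=9, (2,0) g=1 f=9, (2,5) g=4 f=9, (3,1) g=1 f=7, (3,2) g=2 f=7, (3,3) g=3 f=7, (3,5) g=5 f=9, (4,3) g=6 f=9, (4,5) g=6 f=9]
step 3: expand (3,3) (f=7, h=4) → closed; open now [(1,3) g=3 f=9, (1,4) g=4 f=9, (2,0) g=1 f=9, (2,5) g=4 f=9, (3,1) g=1 f=7, (3,2) g=2 f=7, (3,5) g=5 f=9, (4,3) g=4 f=7, (4,5) g=6 f=9]
step 4: expand (4,3) (f=7, h=3) → closed; open now [(1,3) g=3 f=9, (1,4) g=4 f=9, (2,0) g=1 f=9, (2,5) g=4 f=9, (3,1) g=1 f=7, (3,2) g=2 f=7, (3,5) g=5 f=9, (4,2) g=5 f=9, (4,5) g=6 f=9, (5,3) g=5 f=7]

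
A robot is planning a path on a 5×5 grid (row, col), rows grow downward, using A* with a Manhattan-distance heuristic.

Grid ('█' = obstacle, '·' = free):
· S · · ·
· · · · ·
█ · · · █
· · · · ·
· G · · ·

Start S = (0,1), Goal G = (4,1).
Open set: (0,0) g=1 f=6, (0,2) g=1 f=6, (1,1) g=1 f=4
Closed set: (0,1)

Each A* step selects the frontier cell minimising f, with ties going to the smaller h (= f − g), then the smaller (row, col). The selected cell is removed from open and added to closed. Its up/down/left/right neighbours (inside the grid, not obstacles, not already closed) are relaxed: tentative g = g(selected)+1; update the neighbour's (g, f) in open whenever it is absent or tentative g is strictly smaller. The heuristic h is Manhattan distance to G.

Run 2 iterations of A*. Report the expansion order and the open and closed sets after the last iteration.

step 1: expand (1,1) (f=4, h=3) → closed; open now [(0,0) g=1 f=6, (0,2) g=1 f=6, (1,0) g=2 f=6, (1,2) g=2 f=6, (2,1) g=2 f=4]
step 2: expand (2,1) (f=4, h=2) → closed; open now [(0,0) g=1 f=6, (0,2) g=1 f=6, (1,0) g=2 f=6, (1,2) g=2 f=6, (2,2) g=3 f=6, (3,1) g=3 f=4]

order=[(1,1) → (2,1)]; open=[(0,0) g=1 f=6, (0,2) g=1 f=6, (1,0) g=2 f=6, (1,2) g=2 f=6, (2,2) g=3 f=6, (3,1) g=3 f=4]; closed=[(0,1), (1,1), (2,1)]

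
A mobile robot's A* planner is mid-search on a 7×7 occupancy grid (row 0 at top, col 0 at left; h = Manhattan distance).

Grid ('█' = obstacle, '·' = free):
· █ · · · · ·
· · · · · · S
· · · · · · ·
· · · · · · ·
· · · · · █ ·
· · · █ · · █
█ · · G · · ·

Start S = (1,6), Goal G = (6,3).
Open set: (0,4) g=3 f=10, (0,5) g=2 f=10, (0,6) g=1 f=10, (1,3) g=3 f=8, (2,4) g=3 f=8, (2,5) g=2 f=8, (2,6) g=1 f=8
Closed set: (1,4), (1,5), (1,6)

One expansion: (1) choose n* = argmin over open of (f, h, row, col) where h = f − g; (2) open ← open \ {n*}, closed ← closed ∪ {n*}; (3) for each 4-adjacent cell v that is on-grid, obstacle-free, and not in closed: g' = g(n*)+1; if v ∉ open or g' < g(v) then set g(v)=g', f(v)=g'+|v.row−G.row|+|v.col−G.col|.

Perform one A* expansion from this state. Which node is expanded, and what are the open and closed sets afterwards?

expanded=(1,3); open=[(0,3) g=4 f=10, (0,4) g=3 f=10, (0,5) g=2 f=10, (0,6) g=1 f=10, (1,2) g=4 f=10, (2,3) g=4 f=8, (2,4) g=3 f=8, (2,5) g=2 f=8, (2,6) g=1 f=8]; closed=[(1,3), (1,4), (1,5), (1,6)]

step 1: expand (1,3) (f=8, h=5) → closed; open now [(0,3) g=4 f=10, (0,4) g=3 f=10, (0,5) g=2 f=10, (0,6) g=1 f=10, (1,2) g=4 f=10, (2,3) g=4 f=8, (2,4) g=3 f=8, (2,5) g=2 f=8, (2,6) g=1 f=8]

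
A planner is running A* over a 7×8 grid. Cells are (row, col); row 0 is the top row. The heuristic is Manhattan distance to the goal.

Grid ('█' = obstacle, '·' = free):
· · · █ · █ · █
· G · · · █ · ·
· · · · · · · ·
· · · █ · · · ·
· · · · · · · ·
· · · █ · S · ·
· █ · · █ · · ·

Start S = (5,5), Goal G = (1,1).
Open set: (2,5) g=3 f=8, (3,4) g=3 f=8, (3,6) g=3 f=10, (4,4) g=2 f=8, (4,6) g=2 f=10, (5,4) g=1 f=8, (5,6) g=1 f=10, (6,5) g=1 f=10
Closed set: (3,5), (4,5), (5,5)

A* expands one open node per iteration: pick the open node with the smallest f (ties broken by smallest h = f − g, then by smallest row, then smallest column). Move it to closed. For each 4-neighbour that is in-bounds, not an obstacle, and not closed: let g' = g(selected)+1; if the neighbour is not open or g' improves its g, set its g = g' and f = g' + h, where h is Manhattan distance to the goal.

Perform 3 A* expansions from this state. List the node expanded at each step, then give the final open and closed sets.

order=[(2,5) → (2,4) → (1,4)]; open=[(0,4) g=6 f=10, (1,3) g=6 f=8, (2,3) g=5 f=8, (2,6) g=4 f=10, (3,4) g=3 f=8, (3,6) g=3 f=10, (4,4) g=2 f=8, (4,6) g=2 f=10, (5,4) g=1 f=8, (5,6) g=1 f=10, (6,5) g=1 f=10]; closed=[(1,4), (2,4), (2,5), (3,5), (4,5), (5,5)]

step 1: expand (2,5) (f=8, h=5) → closed; open now [(2,4) g=4 f=8, (2,6) g=4 f=10, (3,4) g=3 f=8, (3,6) g=3 f=10, (4,4) g=2 f=8, (4,6) g=2 f=10, (5,4) g=1 f=8, (5,6) g=1 f=10, (6,5) g=1 f=10]
step 2: expand (2,4) (f=8, h=4) → closed; open now [(1,4) g=5 f=8, (2,3) g=5 f=8, (2,6) g=4 f=10, (3,4) g=3 f=8, (3,6) g=3 f=10, (4,4) g=2 f=8, (4,6) g=2 f=10, (5,4) g=1 f=8, (5,6) g=1 f=10, (6,5) g=1 f=10]
step 3: expand (1,4) (f=8, h=3) → closed; open now [(0,4) g=6 f=10, (1,3) g=6 f=8, (2,3) g=5 f=8, (2,6) g=4 f=10, (3,4) g=3 f=8, (3,6) g=3 f=10, (4,4) g=2 f=8, (4,6) g=2 f=10, (5,4) g=1 f=8, (5,6) g=1 f=10, (6,5) g=1 f=10]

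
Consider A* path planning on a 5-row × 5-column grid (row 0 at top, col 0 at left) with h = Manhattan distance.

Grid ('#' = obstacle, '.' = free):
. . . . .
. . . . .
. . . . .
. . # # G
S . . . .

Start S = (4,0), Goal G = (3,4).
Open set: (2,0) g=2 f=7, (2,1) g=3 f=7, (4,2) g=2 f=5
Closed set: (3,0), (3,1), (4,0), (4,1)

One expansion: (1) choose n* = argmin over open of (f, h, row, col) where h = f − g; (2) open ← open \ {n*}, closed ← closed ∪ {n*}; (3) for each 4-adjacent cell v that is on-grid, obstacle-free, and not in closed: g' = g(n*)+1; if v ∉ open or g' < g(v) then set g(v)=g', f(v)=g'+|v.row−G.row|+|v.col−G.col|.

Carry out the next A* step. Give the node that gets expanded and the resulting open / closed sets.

expanded=(4,2); open=[(2,0) g=2 f=7, (2,1) g=3 f=7, (4,3) g=3 f=5]; closed=[(3,0), (3,1), (4,0), (4,1), (4,2)]

step 1: expand (4,2) (f=5, h=3) → closed; open now [(2,0) g=2 f=7, (2,1) g=3 f=7, (4,3) g=3 f=5]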